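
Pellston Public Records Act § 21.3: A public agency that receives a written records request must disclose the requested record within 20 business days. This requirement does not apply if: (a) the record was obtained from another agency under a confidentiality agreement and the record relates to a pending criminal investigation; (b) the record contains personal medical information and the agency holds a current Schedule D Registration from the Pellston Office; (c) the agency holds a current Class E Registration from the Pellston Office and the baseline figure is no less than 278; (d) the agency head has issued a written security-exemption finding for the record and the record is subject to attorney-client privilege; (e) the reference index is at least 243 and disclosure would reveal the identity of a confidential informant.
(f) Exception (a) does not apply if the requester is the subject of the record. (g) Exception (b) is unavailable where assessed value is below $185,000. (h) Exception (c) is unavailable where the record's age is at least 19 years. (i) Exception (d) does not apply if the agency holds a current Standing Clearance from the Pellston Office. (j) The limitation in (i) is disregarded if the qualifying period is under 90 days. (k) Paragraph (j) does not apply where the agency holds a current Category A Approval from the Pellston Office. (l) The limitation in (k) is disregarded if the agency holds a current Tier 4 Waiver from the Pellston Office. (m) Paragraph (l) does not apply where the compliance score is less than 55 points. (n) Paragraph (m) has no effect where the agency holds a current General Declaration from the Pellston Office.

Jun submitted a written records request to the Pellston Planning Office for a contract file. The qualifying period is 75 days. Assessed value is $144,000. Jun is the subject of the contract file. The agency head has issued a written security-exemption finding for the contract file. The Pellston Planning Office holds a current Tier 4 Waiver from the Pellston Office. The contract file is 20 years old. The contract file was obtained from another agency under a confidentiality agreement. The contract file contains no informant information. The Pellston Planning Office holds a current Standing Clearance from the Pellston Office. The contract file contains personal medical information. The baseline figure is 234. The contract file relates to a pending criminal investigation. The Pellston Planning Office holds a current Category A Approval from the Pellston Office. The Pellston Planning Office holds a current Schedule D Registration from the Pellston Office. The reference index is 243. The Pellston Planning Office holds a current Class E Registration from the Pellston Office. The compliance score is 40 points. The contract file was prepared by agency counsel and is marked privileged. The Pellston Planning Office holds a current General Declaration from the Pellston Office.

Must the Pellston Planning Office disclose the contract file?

Exception (a) is satisfied on its face — the contract file was obtained under a confidentiality agreement; the contract file relates to a pending investigation. But: (f) operates against (a): Jun is the subject of the contract file. (a) is therefore removed.
Exception (b): the contract file contains personal medical information; a current Schedule D Registration is held — every condition holds. However, paragraph (g) must be considered: (g) operates against (b): assessed value is $144,000, below the $185,000 limit. So (b) is unavailable.
Exception (c) fails — the baseline figure is 234, short of 278.
Exception (d)'s conditions are all satisfied: a written security-exemption finding has been issued; the contract file is privileged. As to paragraphs (i)–(n): (i) would limit (d) — a current Standing Clearance is held — but (j) sets (i) aside: (j) is triggered — the qualifying period is 75 days, under the 90 days limit. (k) is engaged (a current Category A Approval is held), but is overridden by (l): (l) is triggered — a current Tier 4 Waiver is held. (m) would limit (l) — the compliance score is 40 points, less than the 55 points limit — but (n) sets (m) aside: (n) operates against (m): a current General Declaration is held. Exception (d) stands.
Exception (e) requires that disclosure would reveal the identity of a confidential informant; but the contract file contains no informant information, so (e) is unavailable.

No — exception (d) applies; the Pellston Planning Office is not required to disclose the contract file.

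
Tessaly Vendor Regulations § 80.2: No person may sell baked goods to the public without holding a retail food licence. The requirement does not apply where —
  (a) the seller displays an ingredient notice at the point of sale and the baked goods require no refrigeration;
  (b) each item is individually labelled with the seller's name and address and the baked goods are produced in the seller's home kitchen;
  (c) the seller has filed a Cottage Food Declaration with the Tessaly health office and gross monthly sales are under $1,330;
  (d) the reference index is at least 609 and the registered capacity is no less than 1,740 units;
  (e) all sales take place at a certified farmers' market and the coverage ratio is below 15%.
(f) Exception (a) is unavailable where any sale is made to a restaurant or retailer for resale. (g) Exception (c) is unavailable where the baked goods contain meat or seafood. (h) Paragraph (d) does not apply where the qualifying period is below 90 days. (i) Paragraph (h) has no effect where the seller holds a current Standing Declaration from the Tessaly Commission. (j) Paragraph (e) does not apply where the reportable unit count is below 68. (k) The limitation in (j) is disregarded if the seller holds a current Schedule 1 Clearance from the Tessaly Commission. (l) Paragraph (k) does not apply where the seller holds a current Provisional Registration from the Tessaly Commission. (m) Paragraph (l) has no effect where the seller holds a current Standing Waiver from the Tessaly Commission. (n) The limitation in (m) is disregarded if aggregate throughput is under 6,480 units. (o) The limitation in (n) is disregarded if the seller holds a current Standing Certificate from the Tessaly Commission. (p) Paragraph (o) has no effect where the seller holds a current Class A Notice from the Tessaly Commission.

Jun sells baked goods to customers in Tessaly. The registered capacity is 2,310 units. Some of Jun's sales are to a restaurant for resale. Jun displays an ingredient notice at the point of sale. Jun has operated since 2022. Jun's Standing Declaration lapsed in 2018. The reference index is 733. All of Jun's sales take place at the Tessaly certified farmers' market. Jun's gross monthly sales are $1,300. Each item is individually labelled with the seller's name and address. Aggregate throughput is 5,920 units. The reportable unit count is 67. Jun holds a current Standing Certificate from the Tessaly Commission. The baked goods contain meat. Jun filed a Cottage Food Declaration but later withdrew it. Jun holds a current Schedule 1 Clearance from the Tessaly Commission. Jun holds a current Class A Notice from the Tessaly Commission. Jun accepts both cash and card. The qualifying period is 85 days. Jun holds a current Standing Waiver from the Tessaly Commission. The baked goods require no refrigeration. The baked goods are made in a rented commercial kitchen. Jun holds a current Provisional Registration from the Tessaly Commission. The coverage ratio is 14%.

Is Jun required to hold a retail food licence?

Yes — Jun must hold a retail food licence.

Exception (a): an ingredient notice is displayed; the baked goods are shelf-stable — every condition holds. Turning to paragraph (f): (f) applies — some sales are to a restaurant for resale. (a) is therefore removed.
Exception (b) requires that the baked goods are produced in the seller's home kitchen; but the baked goods are made in a commercial kitchen, not a home kitchen, so (b) is unavailable.
Exception (c) does not apply: the Cottage Food Declaration was withdrawn.
Exception (d) is satisfied on its face — the reference index is 733, meeting the 609 threshold; the registered capacity is 2,310 units, meeting the 1,740 units threshold. However, paragraphs (h)–(i) must be considered: (h) operates — the qualifying period is 85 days, below the 90 days limit. (i), which would lift (h), is not triggered — no current Standing Declaration is held. So (d) is unavailable.
Exception (e) is satisfied on its face — all sales are at a certified farmers' market; the coverage ratio is 14%, below the 15% limit. But applying paragraphs (j)–(p): (j) operates against (e): the reportable unit count is 67, below the 68 limit. (k) is engaged (a current Schedule 1 Clearance is held), but is overridden by (l): (l) operates against (k): a current Provisional Registration is held. (m) would limit (l) — a current Standing Waiver is held — but (n) sets (m) aside: (n) operates against (m): aggregate throughput is 5,920 units, under the 6,480 units limit. (o) would limit (n) — a current Standing Certificate is held — but (p) sets (o) aside: (p) is engaged — a current Class A Notice is held. Exception (e) does not apply.
No exception displaces § 80.2.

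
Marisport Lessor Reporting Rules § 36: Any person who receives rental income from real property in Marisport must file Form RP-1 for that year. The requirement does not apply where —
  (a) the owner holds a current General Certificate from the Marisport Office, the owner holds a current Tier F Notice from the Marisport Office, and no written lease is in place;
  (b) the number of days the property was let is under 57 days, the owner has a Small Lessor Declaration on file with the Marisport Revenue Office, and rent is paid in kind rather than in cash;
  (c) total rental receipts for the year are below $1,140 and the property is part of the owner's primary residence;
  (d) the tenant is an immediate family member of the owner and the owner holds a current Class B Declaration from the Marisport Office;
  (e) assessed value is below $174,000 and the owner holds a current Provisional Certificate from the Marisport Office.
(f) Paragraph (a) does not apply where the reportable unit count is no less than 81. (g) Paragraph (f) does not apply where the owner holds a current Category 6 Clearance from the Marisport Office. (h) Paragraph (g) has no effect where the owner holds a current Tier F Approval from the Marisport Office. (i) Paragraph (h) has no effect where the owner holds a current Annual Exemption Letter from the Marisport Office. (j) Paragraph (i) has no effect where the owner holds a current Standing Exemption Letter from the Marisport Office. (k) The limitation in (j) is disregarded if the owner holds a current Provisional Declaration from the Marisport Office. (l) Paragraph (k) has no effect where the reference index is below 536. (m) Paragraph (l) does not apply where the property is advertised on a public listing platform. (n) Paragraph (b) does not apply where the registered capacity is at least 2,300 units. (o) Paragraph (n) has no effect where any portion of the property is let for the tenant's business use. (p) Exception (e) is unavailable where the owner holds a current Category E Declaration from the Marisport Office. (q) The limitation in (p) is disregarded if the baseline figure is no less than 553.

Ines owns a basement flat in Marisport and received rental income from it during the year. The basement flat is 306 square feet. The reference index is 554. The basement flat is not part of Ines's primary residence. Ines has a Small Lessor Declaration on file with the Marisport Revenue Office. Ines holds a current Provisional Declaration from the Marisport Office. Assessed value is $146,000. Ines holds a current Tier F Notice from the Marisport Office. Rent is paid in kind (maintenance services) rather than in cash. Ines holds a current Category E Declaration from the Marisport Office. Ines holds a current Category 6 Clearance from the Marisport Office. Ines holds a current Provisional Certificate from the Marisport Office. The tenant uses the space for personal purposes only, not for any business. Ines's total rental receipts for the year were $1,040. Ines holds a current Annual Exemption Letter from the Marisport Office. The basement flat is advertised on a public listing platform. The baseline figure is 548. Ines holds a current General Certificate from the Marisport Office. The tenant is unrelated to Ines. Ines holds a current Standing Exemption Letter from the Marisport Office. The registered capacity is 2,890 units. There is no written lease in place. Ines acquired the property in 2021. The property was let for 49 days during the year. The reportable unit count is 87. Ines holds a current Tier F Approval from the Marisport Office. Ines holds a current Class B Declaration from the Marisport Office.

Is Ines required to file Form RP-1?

No — exception (a) applies; Ines is not required to file Form RP-1.

Exception (a) is satisfied on its face — a current General Certificate is held; a current Tier F Notice is held; there is no written lease. Considering the limiting provisions: (f) would limit (a) — the reportable unit count is 87, meeting the 81 threshold — but (g) sets (f) aside: (g) applies — a current Category 6 Clearance is held. (h) applies (a current Tier F Approval is held), but is displaced by (i): (i) is triggered — a current Annual Exemption Letter is held. (j) operates (a current Standing Exemption Letter is held), but is itself disapplied by (k): (k) applies — a current Provisional Declaration is held. (l) is inapplicable (the reference index is 554, not below 536), so (k) stands. So (a) applies.
Exception (b)'s conditions are all satisfied: the number of days the property was let is 49 days, under the 57 days limit; a Small Lessor Declaration is on file; rent is paid in kind. Turning to paragraphs (n)–(o): (n) operates against (b): the registered capacity is 2,890 units, meeting the 2,300 units threshold. (o), which would lift (n), is not engaged — the space is used for personal purposes only. So (b) is unavailable.
Exception (c) does not apply: the basement flat is not part of the primary residence.
Exception (d) requires that the tenant is an immediate family member of the owner; but the tenant is unrelated to the owner, so (d) is unavailable.
Exception (e)'s conditions are all satisfied: assessed value is $146,000, below the $174,000 limit; a current Provisional Certificate is held. However, paragraphs (p)–(q) must be considered: (p) operates against (e): a current Category E Declaration is held. (q) does not operate here (the baseline figure is 548, short of 553), so (p) stands. (e) is therefore removed.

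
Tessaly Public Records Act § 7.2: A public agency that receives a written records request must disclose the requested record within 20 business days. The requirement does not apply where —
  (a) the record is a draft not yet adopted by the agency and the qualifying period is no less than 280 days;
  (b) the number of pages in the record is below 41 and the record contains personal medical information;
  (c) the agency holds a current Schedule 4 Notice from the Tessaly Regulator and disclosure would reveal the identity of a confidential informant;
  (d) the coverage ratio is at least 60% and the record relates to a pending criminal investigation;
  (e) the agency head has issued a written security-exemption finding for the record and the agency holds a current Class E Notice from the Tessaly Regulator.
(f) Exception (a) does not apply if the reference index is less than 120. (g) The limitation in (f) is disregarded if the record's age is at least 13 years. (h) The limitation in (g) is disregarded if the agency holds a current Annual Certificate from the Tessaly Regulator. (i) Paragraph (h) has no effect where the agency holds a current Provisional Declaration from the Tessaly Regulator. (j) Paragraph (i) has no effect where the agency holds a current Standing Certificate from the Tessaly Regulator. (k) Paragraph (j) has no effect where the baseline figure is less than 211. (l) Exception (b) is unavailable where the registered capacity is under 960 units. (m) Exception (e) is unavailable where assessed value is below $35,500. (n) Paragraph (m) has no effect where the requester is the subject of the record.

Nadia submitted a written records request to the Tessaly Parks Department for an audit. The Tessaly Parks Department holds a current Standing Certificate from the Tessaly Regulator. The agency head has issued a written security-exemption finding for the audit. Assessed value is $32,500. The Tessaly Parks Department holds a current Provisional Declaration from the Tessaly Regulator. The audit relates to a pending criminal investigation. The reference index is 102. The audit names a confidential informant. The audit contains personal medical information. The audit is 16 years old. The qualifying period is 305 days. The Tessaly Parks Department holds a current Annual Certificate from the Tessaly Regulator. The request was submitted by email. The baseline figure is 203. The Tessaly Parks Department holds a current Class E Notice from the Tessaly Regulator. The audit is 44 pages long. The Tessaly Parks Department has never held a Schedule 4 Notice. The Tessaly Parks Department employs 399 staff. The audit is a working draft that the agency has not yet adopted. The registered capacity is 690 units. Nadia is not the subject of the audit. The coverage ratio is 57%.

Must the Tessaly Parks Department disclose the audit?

Exception (a): the audit is an unadopted draft; the qualifying period is 305 days, meeting the 280 days threshold — every condition holds. Considering the limiting provisions: (f) is triggered (the reference index is 102, less than the 120 limit), but is overridden by (g): (g) operates against (f): the record's age is 16 years, meeting the 13 years threshold. (h) would limit (g) — a current Annual Certificate is held — but (i) sets (h) aside: (i) applies — a current Provisional Declaration is held. (j) would limit (i) — a current Standing Certificate is held — but (k) sets (j) aside: (k) operates — the baseline figure is 203, less than the 211 limit. Exception (a) stands.
Exception (b) fails — the number of pages in the record is 44, not below 41.
Exception (c) fails — there is no Schedule 4 Notice in force.
Exception (d) does not apply: the coverage ratio is 57%, short of 60%.
All of (e)'s requirements are met (a written security-exemption finding has been issued; a current Class E Notice is held). Turning to paragraphs (m)–(n): (m) is engaged — assessed value is $32,500, below the $35,500 limit. (n) does not operate here (Nadia is not the subject of the audit), so (m) stands. Exception (e) does not apply.

No — exception (a) applies; the Tessaly Parks Department is not required to disclose the audit.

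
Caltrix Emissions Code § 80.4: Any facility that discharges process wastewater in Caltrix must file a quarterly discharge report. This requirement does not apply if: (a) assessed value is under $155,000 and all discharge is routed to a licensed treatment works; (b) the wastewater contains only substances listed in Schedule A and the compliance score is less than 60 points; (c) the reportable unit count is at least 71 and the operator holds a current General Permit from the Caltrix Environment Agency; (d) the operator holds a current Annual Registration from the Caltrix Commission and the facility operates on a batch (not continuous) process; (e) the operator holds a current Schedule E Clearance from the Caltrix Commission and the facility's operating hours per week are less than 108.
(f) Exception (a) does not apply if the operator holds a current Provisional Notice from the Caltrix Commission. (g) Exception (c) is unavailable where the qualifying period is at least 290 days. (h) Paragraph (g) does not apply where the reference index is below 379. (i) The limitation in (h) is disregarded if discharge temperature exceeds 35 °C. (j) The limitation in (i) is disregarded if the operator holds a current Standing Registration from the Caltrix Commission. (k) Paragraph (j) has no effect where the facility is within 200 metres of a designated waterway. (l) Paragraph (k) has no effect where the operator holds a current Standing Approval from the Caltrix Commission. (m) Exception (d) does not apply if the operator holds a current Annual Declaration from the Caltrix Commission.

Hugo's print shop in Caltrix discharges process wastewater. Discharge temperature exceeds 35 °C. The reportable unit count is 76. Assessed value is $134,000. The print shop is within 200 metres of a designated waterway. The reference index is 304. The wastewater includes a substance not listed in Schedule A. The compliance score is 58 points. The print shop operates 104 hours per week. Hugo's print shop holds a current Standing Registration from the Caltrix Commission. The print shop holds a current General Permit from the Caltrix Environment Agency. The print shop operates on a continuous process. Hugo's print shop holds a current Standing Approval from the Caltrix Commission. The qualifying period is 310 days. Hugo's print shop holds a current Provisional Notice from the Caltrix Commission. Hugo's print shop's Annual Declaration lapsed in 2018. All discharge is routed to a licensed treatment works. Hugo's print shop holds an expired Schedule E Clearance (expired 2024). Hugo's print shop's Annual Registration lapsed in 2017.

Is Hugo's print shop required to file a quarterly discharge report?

Exception (a)'s conditions are all satisfied: assessed value is $134,000, under the $155,000 limit; discharge is routed to a licensed treatment works. But: (f) applies — a current Provisional Notice is held. So (a) is unavailable.
Exception (b) requires that the wastewater contains only substances listed in Schedule A; but the wastewater includes a non-Schedule-A substance, so (b) is unavailable.
Exception (c) is satisfied on its face — the reportable unit count is 76, meeting the 71 threshold; a current General Permit is held. As to paragraphs (g)–(l): (g) is engaged (the qualifying period is 310 days, meeting the 290 days threshold), but is set aside by (h): (h) applies — the reference index is 304, below the 379 limit. (i) is triggered (discharge temperature exceeds 35 °C), but yields to (j): (j) operates against (i): a current Standing Registration is held. (k) would limit (j) — the print shop is within 200 m of a designated waterway — but (l) sets (k) aside: (l) is engaged — a current Standing Approval is held. So (c) applies.
Exception (d) requires that the operator holds a current Annual Registration from the Caltrix Commission; but there is no Annual Registration in force, so (d) is unavailable.
Exception (e) fails — the Schedule E Clearance is not current.

No — exception (c) applies; Hugo's print shop is not required to file a quarterly discharge report.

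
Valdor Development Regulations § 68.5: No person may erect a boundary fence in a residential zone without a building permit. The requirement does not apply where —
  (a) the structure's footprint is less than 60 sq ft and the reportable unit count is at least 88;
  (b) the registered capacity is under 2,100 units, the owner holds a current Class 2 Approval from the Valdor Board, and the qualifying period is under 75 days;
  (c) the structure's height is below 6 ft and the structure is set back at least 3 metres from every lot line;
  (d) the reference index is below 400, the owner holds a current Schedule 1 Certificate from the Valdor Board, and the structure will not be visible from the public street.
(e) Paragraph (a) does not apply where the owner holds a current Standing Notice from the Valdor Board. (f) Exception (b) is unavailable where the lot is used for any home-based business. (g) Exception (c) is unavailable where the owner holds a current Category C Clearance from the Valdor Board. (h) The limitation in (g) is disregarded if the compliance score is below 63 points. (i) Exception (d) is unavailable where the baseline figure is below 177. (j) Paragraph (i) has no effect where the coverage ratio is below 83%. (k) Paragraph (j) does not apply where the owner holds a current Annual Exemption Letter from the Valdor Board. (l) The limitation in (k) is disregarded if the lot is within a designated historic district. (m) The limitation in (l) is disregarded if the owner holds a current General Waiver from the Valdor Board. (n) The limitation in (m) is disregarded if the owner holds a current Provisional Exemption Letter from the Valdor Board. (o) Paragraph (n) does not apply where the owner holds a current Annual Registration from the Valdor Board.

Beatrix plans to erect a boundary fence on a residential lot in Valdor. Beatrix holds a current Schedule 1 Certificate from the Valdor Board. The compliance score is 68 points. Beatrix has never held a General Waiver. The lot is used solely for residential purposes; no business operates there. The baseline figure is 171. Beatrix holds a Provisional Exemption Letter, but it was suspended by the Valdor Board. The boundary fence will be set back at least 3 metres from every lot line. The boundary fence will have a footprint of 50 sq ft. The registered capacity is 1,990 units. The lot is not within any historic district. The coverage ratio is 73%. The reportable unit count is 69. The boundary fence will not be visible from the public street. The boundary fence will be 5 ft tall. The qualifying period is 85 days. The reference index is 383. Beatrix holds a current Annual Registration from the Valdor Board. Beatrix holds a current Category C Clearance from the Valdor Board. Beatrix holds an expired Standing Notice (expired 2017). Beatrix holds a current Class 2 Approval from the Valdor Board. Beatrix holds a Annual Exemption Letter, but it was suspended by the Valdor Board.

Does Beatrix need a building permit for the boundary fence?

No — exception (d) applies; Beatrix does not need a building permit.

Exception (a) does not apply: the reportable unit count is 69, short of 88.
Exception (b) requires that the qualifying period is under 75 days; but the qualifying period is 85 days, not under 75 days, so (b) is unavailable.
Exception (c): the structure's height is 5 ft, below the 6 ft limit; the setback is at least 3 m on every side — every condition holds. Turning to paragraphs (g)–(h): (g) operates against (c): a current Category C Clearance is held. (h) is not triggered (the compliance score is 68 points, not below 63 points), so (g) stands. (c) is therefore removed.
Exception (d) is satisfied on its face — the reference index is 383, below the 400 limit; a current Schedule 1 Certificate is held; the structure will not be visible from the street. Under paragraphs (i)–(o): (i) operates (the baseline figure is 171, below the 177 limit), but is overridden by (j): (j) operates against (i): the coverage ratio is 73%, below the 83% limit. (k) is not engaged (there is no Annual Exemption Letter in force), so (j) stands. Exception (d) stands.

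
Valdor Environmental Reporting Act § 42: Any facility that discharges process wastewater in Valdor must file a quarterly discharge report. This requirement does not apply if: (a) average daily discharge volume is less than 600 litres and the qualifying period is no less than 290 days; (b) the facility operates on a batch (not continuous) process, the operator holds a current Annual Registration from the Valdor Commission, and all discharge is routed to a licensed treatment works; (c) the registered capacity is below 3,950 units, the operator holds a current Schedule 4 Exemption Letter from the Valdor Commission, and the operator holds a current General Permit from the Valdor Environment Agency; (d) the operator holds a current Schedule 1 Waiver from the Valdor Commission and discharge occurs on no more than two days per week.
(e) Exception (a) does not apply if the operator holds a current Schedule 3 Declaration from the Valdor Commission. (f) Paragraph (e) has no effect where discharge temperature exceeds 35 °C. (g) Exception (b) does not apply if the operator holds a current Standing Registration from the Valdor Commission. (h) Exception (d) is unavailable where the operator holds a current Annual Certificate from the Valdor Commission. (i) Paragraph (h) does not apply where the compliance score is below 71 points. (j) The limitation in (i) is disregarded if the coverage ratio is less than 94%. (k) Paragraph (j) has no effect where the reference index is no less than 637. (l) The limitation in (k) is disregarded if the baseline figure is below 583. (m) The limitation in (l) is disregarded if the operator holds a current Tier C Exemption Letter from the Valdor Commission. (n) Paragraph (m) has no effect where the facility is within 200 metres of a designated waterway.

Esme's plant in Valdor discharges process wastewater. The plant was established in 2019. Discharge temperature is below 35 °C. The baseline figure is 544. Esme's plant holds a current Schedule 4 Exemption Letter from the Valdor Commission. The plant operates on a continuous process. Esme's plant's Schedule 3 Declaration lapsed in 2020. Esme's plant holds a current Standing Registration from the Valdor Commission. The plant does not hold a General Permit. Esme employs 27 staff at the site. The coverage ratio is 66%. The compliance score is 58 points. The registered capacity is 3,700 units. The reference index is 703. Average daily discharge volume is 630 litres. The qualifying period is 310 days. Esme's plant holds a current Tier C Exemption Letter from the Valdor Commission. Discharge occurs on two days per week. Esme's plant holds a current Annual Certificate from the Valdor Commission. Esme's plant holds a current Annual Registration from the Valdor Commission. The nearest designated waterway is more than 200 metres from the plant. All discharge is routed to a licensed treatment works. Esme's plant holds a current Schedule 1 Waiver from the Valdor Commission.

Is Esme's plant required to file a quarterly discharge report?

No — exception (d) applies; Esme's plant is not required to file a quarterly discharge report.

Exception (a) does not apply: average daily discharge volume is 630 litres, not less than 600 litres.
Exception (b) does not apply: the facility operates on a continuous process.
Exception (c) does not apply: no General Permit is held.
Exception (d): a current Schedule 1 Waiver is held; discharge occurs on no more than two days per week — every condition holds. As to paragraphs (h)–(n): (h) applies (a current Annual Certificate is held), but is set aside by (i): (i) operates against (h): the compliance score is 58 points, below the 71 points limit. (j) would limit (i) — the coverage ratio is 66%, less than the 94% limit — but (k) sets (j) aside: (k) operates — the reference index is 703, meeting the 637 threshold. (l) would limit (k) — the baseline figure is 544, below the 583 limit — but (m) sets (l) aside: (m) is engaged — a current Tier C Exemption Letter is held. (n), which would lift (m), is not triggered — the plant is more than 200 m from any designated waterway. So (d) applies.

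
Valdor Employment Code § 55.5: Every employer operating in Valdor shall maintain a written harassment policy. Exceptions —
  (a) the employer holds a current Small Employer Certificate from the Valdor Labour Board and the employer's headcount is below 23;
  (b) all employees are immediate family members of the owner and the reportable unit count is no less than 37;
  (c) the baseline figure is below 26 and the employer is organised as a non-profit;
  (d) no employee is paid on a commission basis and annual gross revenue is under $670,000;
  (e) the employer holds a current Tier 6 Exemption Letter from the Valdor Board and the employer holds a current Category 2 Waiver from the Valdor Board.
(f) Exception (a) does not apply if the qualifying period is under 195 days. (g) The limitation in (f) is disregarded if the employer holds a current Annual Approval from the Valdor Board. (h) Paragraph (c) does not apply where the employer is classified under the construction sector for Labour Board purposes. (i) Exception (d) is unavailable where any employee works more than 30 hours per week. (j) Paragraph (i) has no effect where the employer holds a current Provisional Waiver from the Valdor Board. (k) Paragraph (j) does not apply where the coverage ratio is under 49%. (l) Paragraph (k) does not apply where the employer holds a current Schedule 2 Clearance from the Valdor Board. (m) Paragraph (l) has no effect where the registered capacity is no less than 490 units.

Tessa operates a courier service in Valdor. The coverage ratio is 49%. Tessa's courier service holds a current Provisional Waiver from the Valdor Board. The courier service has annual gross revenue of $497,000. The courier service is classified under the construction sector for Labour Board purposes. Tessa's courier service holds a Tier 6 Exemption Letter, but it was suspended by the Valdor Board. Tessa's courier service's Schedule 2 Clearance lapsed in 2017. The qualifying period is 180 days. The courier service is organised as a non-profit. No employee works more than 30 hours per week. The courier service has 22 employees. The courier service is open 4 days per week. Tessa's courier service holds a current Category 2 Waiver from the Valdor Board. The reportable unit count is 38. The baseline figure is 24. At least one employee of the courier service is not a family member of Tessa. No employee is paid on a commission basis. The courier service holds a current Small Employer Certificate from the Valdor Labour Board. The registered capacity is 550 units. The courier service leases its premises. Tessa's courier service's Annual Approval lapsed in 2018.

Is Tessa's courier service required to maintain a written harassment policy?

Exception (a) is satisfied on its face — a current Small Employer Certificate is held; the employer's headcount is 22, below the 23 limit. Turning to paragraphs (f)–(g): (f) operates against (a): the qualifying period is 180 days, under the 195 days limit. (g) is not triggered (no current Annual Approval is held), so (f) stands. So (a) is unavailable.
Exception (b) does not apply: at least one employee is not a family member.
All of (c)'s requirements are met (the baseline figure is 24, below the 26 limit; the employer is a non-profit). But: (h) operates — the courier service is classified under the construction sector. So (c) is unavailable.
All of (d)'s requirements are met (no employee is paid on commission; annual gross revenue is $497,000, under the $670,000 limit). Applying paragraphs (i)–(m): (i), which would limit (d), is not triggered: no employee exceeds 30 hours/week. Exception (d) stands.
Exception (e) fails — the Tier 6 Exemption Letter is not current.

No — exception (d) applies; Tessa's courier service is not required to maintain a written harassment policy.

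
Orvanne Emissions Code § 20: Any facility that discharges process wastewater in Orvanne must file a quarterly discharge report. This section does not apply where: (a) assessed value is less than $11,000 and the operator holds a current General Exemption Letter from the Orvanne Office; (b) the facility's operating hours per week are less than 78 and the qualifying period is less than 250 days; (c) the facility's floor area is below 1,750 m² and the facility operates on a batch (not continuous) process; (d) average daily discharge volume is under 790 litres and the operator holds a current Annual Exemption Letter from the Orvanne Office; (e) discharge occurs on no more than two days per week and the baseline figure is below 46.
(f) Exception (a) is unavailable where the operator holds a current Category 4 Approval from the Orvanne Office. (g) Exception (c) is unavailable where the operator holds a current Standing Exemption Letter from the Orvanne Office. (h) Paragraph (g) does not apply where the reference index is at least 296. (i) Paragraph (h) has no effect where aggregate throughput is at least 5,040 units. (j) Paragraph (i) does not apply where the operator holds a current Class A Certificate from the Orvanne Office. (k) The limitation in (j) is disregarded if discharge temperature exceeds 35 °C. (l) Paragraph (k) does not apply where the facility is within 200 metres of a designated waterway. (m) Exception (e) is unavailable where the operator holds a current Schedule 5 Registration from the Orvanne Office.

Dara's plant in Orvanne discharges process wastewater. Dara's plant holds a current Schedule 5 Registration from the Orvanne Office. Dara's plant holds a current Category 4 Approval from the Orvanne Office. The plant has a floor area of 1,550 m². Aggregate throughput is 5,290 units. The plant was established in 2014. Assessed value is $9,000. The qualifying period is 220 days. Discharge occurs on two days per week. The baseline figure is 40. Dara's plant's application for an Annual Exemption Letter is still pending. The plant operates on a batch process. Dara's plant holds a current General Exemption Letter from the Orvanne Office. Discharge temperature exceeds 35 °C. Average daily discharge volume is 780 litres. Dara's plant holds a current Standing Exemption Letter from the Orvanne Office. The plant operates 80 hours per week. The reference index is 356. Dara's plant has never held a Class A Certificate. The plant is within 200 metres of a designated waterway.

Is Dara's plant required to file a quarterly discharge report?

Yes — Dara's plant must file a quarterly discharge report.

Exception (a) is satisfied on its face — assessed value is $9,000, less than the $11,000 limit; a current General Exemption Letter is held. Turning to paragraph (f): (f) operates — a current Category 4 Approval is held. So (a) is unavailable.
Exception (b) fails — the facility's operating hours per week are 80, not less than 78.
Exception (c)'s conditions are all satisfied: the facility's floor area is 1,550 m², below the 1,750 m² limit; the facility operates on a batch process. But: (g) operates against (c): a current Standing Exemption Letter is held. (h) is engaged (the reference index is 356, meeting the 296 threshold), but is itself disapplied by (i): (i) applies — aggregate throughput is 5,290 units, meeting the 5,040 units threshold. (j) is not triggered (no current Class A Certificate is held), so (i) stands. Exception (c) does not apply.
Exception (d) requires that the operator holds a current Annual Exemption Letter from the Orvanne Office; but there is no Annual Exemption Letter in force, so (d) is unavailable.
Exception (e): discharge occurs on no more than two days per week; the baseline figure is 40, below the 46 limit — every condition holds. But: (m) is triggered — a current Schedule 5 Registration is held. (e) is therefore removed.
Every exception is unavailable, so the rule governs.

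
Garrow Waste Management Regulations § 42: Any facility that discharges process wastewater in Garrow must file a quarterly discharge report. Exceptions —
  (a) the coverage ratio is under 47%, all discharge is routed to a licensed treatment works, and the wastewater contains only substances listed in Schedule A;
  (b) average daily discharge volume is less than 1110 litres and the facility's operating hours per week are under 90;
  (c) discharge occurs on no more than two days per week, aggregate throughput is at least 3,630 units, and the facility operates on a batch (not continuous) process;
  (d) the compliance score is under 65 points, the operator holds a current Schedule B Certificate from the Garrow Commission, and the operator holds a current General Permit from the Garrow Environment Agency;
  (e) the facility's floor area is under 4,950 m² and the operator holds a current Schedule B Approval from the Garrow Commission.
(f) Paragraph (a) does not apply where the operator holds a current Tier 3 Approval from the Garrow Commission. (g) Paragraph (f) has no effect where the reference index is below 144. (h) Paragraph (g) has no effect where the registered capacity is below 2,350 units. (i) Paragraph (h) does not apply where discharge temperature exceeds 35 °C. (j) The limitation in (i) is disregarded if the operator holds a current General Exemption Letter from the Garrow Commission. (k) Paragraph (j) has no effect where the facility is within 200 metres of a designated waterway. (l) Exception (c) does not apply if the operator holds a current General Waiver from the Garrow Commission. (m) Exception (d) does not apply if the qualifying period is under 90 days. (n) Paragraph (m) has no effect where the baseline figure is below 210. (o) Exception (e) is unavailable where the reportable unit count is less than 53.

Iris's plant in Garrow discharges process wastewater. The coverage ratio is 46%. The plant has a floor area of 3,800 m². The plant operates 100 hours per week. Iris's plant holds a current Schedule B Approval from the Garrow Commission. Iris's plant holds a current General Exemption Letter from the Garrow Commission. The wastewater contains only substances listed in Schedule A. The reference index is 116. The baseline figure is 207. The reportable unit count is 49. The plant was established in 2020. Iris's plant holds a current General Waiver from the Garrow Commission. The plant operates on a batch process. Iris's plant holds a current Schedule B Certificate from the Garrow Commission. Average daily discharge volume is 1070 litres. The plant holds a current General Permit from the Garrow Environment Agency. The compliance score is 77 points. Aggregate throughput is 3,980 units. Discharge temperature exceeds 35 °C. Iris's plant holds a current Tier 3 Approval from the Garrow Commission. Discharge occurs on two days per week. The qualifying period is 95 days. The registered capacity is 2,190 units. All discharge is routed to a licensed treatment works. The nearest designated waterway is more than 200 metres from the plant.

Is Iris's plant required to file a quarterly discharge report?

Exception (a): the coverage ratio is 46%, under the 47% limit; discharge is routed to a licensed treatment works; the wastewater is Schedule-A-only — every condition holds. Turning to paragraphs (f)–(k): (f) is engaged — a current Tier 3 Approval is held. (g) operates (the reference index is 116, below the 144 limit), but is displaced by (h): (h) operates against (g): the registered capacity is 2,190 units, below the 2,350 units limit. (i) is engaged (discharge temperature exceeds 35 °C), but is itself disapplied by (j): (j) operates — a current General Exemption Letter is held. (k), which would lift (j), is inapplicable — the plant is more than 200 m from any designated waterway. Exception (a) does not apply.
Exception (b) fails — the facility's operating hours per week are 100, not under 90.
Exception (c) is satisfied on its face — discharge occurs on no more than two days per week; aggregate throughput is 3,980 units, meeting the 3,630 units threshold; the facility operates on a batch process. Turning to paragraph (l): (l) operates against (c): a current General Waiver is held. (c) is therefore removed.
Exception (d) fails — the compliance score is 77 points, not under 65 points.
Exception (e): the facility's floor area is 3,800 m², under the 4,950 m² limit; a current Schedule B Approval is held — every condition holds. But applying paragraph (o): (o) operates against (e): the reportable unit count is 49, less than the 53 limit. Exception (e) does not apply.
None of the exceptions is available; § 42 applies in full.

Yes — Iris's plant must file a quarterly discharge report.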